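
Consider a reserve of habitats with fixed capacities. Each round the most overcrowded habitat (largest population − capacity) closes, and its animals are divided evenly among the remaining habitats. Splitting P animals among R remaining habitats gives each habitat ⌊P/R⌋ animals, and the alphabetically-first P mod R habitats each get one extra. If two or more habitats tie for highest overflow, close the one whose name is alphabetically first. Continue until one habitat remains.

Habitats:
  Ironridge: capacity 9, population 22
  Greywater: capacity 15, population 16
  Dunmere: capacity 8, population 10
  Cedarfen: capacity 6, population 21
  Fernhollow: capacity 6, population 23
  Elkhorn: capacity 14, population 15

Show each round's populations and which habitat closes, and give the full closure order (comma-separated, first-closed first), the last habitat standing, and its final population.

Round 1: Cedarfen=21 Dunmere=10 Elkhorn=15 Fernhollow=23 Greywater=16 Ironridge=22 → close Fernhollow (overflow 17)
  23÷5 = 4 each, +1 to first 3
Round 2: Cedarfen=26 Dunmere=15 Elkhorn=20 Greywater=20 Ironridge=26 → close Cedarfen (overflow 20)
  26÷4 = 6 each, +1 to first 2
Round 3: Dunmere=22 Elkhorn=27 Greywater=26 Ironridge=32 → close Ironridge (overflow 23)
  32÷3 = 10 each, +1 to first 2
Round 4: Dunmere=33 Elkhorn=38 Greywater=36 → close Dunmere (overflow 25)
  33÷2 = 16 each, +1 to first 1
Round 5: Elkhorn=55 Greywater=52 → close Elkhorn (overflow 41)
  55÷1 = 55 each, +1 to first 0

Closure order: Fernhollow, Cedarfen, Ironridge, Dunmere, Elkhorn
Last habitat: Greywater with 107 animals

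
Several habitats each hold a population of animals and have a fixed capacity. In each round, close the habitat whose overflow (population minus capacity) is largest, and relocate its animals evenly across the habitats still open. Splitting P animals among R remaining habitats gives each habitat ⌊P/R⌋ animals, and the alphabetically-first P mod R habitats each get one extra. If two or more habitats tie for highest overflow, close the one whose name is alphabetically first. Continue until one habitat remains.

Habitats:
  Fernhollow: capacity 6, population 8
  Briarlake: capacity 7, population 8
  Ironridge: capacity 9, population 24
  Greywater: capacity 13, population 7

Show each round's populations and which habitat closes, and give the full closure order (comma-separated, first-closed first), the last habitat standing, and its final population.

Round 1: Briarlake=8 Fernhollow=8 Greywater=7 Ironridge=24 → close Ironridge (overflow 15)
  24÷3 = 8 each, +1 to first 0
Round 2: Briarlake=16 Fernhollow=16 Greywater=15 → close Fernhollow (overflow 10)
  16÷2 = 8 each, +1 to first 0
Round 3: Briarlake=24 Greywater=23 → close Briarlake (overflow 17)
  24÷1 = 24 each, +1 to first 0

Closure order: Ironridge, Fernhollow, Briarlake
Last habitat: Greywater with 47 animals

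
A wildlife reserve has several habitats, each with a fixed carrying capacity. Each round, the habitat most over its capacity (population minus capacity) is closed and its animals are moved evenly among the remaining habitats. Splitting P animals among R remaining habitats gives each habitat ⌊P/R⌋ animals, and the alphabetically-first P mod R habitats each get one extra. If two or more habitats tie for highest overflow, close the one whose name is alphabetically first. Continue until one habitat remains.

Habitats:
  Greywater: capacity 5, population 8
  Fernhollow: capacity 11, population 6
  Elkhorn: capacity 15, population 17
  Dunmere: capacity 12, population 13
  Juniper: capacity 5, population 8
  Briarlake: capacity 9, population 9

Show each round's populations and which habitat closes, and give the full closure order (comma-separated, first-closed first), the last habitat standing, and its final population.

Round 1: Briarlake=9 Dunmere=13 Elkhorn=17 Fernhollow=6 Greywater=8 Juniper=8 → close Greywater (overflow 3)
  8÷5 = 1 each, +1 to first 3
Round 2: Briarlake=11 Dunmere=15 Elkhorn=19 Fernhollow=7 Juniper=9 → close Elkhorn (overflow 4)
  19÷4 = 4 each, +1 to first 3
Round 3: Briarlake=16 Dunmere=20 Fernhollow=12 Juniper=13 → close Dunmere (overflow 8)
  20÷3 = 6 each, +1 to first 2
Round 4: Briarlake=23 Fernhollow=19 Juniper=19 → close Briarlake (overflow 14)
  23÷2 = 11 each, +1 to first 1
Round 5: Fernhollow=31 Juniper=30 → close Juniper (overflow 25)
  30÷1 = 30 each, +1 to first 0

Closure order: Greywater, Elkhorn, Dunmere, Briarlake, Juniper
Last habitat: Fernhollow with 61 animals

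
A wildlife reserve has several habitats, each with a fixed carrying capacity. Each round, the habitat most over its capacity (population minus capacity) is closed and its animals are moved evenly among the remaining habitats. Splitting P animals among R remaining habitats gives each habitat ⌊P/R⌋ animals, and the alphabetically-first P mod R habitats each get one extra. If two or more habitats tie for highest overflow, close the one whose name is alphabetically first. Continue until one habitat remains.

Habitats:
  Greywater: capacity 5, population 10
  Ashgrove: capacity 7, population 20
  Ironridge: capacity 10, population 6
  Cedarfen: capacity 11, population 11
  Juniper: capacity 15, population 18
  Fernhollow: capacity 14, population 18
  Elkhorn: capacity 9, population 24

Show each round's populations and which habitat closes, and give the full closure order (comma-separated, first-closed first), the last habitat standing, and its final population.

Round 1: Ashgrove=20 Cedarfen=11 Elkhorn=24 Fernhollow=18 Greywater=10 Ironridge=6 Juniper=18 → close Elkhorn (overflow 15)
  24÷6 = 4 each, +1 to first 0
Round 2: Ashgrove=24 Cedarfen=15 Fernhollow=22 Greywater=14 Ironridge=10 Juniper=22 → close Ashgrove (overflow 17)
  24÷5 = 4 each, +1 to first 4
Round 3: Cedarfen=20 Fernhollow=27 Greywater=19 Ironridge=15 Juniper=26 → close Greywater (overflow 14)
  19÷4 = 4 each, +1 to first 3
Round 4: Cedarfen=25 Fernhollow=32 Ironridge=20 Juniper=30 → close Fernhollow (overflow 18)
  32÷3 = 10 each, +1 to first 2
Round 5: Cedarfen=36 Ironridge=31 Juniper=40 → close Cedarfen (overflow 25)
  36÷2 = 18 each, +1 to first 0
Round 6: Ironridge=49 Juniper=58 → close Juniper (overflow 43)
  58÷1 = 58 each, +1 to first 0

Closure order: Elkhorn, Ashgrove, Greywater, Fernhollow, Cedarfen, Juniper
Last habitat: Ironridge with 107 animals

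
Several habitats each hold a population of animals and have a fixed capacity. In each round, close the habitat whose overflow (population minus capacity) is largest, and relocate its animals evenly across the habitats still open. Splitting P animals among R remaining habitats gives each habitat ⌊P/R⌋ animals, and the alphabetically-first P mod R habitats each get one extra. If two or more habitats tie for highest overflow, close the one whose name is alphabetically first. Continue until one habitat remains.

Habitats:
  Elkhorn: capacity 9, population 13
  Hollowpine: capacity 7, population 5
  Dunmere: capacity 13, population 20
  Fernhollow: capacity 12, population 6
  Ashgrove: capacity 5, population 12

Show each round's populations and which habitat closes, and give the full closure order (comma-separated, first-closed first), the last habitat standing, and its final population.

Round 1: Ashgrove=12 Dunmere=20 Elkhorn=13 Fernhollow=6 Hollowpine=5 → close Ashgrove (overflow 7)
  12÷4 = 3 each, +1 to first 0
Round 2: Dunmere=23 Elkhorn=16 Fernhollow=9 Hollowpine=8 → close Dunmere (overflow 10)
  23÷3 = 7 each, +1 to first 2
Round 3: Elkhorn=24 Fernhollow=17 Hollowpine=15 → close Elkhorn (overflow 15)
  24÷2 = 12 each, +1 to first 0
Round 4: Fernhollow=29 Hollowpine=27 → close Hollowpine (overflow 20)
  27÷1 = 27 each, +1 to first 0

Closure order: Ashgrove, Dunmere, Elkhorn, Hollowpine
Last habitat: Fernhollow with 56 animals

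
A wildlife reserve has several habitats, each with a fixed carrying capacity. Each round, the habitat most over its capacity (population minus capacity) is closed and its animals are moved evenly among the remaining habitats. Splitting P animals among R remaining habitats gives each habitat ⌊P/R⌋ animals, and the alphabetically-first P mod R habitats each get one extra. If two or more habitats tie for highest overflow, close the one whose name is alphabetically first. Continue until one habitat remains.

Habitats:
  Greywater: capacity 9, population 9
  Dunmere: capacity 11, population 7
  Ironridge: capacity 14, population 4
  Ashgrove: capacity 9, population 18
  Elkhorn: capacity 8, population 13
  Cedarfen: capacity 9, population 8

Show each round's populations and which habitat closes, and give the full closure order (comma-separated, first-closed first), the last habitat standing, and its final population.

Round 1: Ashgrove=18 Cedarfen=8 Dunmere=7 Elkhorn=13 Greywater=9 Ironridge=4 → close Ashgrove (overflow 9)
  18÷5 = 3 each, +1 to first 3
Round 2: Cedarfen=12 Dunmere=11 Elkhorn=17 Greywater=12 Ironridge=7 → close Elkhorn (overflow 9)
  17÷4 = 4 each, +1 to first 1
Round 3: Cedarfen=17 Dunmere=15 Greywater=16 Ironridge=11 → close Cedarfen (overflow 8)
  17÷3 = 5 each, +1 to first 2
Round 4: Dunmere=21 Greywater=22 Ironridge=16 → close Greywater (overflow 13)
  22÷2 = 11 each, +1 to first 0
Round 5: Dunmere=32 Ironridge=27 → close Dunmere (overflow 21)
  32÷1 = 32 each, +1 to first 0

Closure order: Ashgrove, Elkhorn, Cedarfen, Greywater, Dunmere
Last habitat: Ironridge with 59 animals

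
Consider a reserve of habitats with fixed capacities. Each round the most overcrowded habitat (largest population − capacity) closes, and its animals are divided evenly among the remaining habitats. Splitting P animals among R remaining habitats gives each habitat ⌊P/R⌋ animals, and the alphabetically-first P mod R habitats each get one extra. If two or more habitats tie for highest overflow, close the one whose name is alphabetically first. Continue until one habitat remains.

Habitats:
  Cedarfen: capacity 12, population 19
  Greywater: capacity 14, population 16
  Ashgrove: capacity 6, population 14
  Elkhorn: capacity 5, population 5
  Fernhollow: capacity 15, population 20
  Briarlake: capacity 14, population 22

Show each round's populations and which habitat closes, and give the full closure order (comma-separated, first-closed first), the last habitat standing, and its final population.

Closure order: Ashgrove, Briarlake, Cedarfen, Fernhollow, Elkhorn
Last habitat: Greywater with 96 animals

Round 1: Ashgrove=14 Briarlake=22 Cedarfen=19 Elkhorn=5 Fernhollow=20 Greywater=16 → close Ashgrove (overflow 8)
  14÷5 = 2 each, +1 to first 4
Round 2: Briarlake=25 Cedarfen=22 Elkhorn=8 Fernhollow=23 Greywater=18 → close Briarlake (overflow 11)
  25÷4 = 6 each, +1 to first 1
Round 3: Cedarfen=29 Elkhorn=14 Fernhollow=29 Greywater=24 → close Cedarfen (overflow 17)
  29÷3 = 9 each, +1 to first 2
Round 4: Elkhorn=24 Fernhollow=39 Greywater=33 → close Fernhollow (overflow 24)
  39÷2 = 19 each, +1 to first 1
Round 5: Elkhorn=44 Greywater=52 → close Elkhorn (overflow 39)
  44÷1 = 44 each, +1 to first 0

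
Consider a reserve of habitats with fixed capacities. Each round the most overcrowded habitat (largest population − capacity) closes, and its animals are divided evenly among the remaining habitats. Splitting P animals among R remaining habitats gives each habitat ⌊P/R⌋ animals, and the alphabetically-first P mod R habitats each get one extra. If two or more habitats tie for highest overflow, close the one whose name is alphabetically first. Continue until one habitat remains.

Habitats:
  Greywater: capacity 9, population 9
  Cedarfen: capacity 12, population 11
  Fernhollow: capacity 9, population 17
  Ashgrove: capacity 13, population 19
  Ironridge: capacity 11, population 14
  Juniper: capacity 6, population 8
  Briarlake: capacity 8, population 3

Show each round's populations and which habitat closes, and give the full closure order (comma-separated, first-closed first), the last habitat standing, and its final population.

Round 1: Ashgrove=19 Briarlake=3 Cedarfen=11 Fernhollow=17 Greywater=9 Ironridge=14 Juniper=8 → close Fernhollow (overflow 8)
  17÷6 = 2 each, +1 to first 5
Round 2: Ashgrove=22 Briarlake=6 Cedarfen=14 Greywater=12 Ironridge=17 Juniper=10 → close Ashgrove (overflow 9)
  22÷5 = 4 each, +1 to first 2
Round 3: Briarlake=11 Cedarfen=19 Greywater=16 Ironridge=21 Juniper=14 → close Ironridge (overflow 10)
  21÷4 = 5 each, +1 to first 1
Round 4: Briarlake=17 Cedarfen=24 Greywater=21 Juniper=19 → close Juniper (overflow 13)
  19÷3 = 6 each, +1 to first 1
Round 5: Briarlake=24 Cedarfen=30 Greywater=27 → close Cedarfen (overflow 18)
  30÷2 = 15 each, +1 to first 0
Round 6: Briarlake=39 Greywater=42 → close Greywater (overflow 33)
  42÷1 = 42 each, +1 to first 0

Closure order: Fernhollow, Ashgrove, Ironridge, Juniper, Cedarfen, Greywater
Last habitat: Briarlake with 81 animals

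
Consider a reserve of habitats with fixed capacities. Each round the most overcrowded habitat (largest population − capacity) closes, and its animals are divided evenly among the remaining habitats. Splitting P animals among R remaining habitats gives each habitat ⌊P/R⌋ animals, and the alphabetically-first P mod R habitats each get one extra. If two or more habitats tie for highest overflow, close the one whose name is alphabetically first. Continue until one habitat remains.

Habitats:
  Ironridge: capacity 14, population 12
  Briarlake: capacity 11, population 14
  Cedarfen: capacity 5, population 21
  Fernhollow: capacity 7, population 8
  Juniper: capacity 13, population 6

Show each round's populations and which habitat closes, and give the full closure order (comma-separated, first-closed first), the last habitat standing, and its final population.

Closure order: Cedarfen, Briarlake, Fernhollow, Ironridge
Last habitat: Juniper with 61 animals

Round 1: Briarlake=14 Cedarfen=21 Fernhollow=8 Ironridge=12 Juniper=6 → close Cedarfen (overflow 16)
  21÷4 = 5 each, +1 to first 1
Round 2: Briarlake=20 Fernhollow=13 Ironridge=17 Juniper=11 → close Briarlake (overflow 9)
  20÷3 = 6 each, +1 to first 2
Round 3: Fernhollow=20 Ironridge=24 Juniper=17 → close Fernhollow (overflow 13)
  20÷2 = 10 each, +1 to first 0
Round 4: Ironridge=34 Juniper=27 → close Ironridge (overflow 20)
  34÷1 = 34 each, +1 to first 0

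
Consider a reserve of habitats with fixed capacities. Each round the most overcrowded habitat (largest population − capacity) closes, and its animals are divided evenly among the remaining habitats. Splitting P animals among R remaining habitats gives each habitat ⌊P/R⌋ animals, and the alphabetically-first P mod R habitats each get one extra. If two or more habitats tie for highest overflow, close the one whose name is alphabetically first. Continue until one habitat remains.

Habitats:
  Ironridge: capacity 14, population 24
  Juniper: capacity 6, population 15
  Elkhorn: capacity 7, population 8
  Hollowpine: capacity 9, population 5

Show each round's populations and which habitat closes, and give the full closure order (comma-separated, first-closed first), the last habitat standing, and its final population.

Closure order: Ironridge, Juniper, Elkhorn
Last habitat: Hollowpine with 52 animals

Round 1: Elkhorn=8 Hollowpine=5 Ironridge=24 Juniper=15 → close Ironridge (overflow 10)
  24÷3 = 8 each, +1 to first 0
Round 2: Elkhorn=16 Hollowpine=13 Juniper=23 → close Juniper (overflow 17)
  23÷2 = 11 each, +1 to first 1
Round 3: Elkhorn=28 Hollowpine=24 → close Elkhorn (overflow 21)
  28÷1 = 28 each, +1 to first 0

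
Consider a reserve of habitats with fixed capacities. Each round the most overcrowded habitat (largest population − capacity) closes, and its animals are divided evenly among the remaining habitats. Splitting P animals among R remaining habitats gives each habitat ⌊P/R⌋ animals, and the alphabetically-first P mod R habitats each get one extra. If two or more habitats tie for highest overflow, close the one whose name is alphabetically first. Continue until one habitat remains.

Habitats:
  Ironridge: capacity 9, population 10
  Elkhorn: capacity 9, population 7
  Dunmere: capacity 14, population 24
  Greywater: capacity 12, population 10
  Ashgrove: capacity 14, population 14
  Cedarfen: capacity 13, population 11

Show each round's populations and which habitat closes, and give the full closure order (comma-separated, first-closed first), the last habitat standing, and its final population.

Round 1: Ashgrove=14 Cedarfen=11 Dunmere=24 Elkhorn=7 Greywater=10 Ironridge=10 → close Dunmere (overflow 10)
  24÷5 = 4 each, +1 to first 4
Round 2: Ashgrove=19 Cedarfen=16 Elkhorn=12 Greywater=15 Ironridge=14 → close Ashgrove (overflow 5)
  19÷4 = 4 each, +1 to first 3
Round 3: Cedarfen=21 Elkhorn=17 Greywater=20 Ironridge=18 → close Ironridge (overflow 9)
  18÷3 = 6 each, +1 to first 0
Round 4: Cedarfen=27 Elkhorn=23 Greywater=26 → close Cedarfen (overflow 14)
  27÷2 = 13 each, +1 to first 1
Round 5: Elkhorn=37 Greywater=39 → close Elkhorn (overflow 28)
  37÷1 = 37 each, +1 to first 0

Closure order: Dunmere, Ashgrove, Ironridge, Cedarfen, Elkhorn
Last habitat: Greywater with 76 animals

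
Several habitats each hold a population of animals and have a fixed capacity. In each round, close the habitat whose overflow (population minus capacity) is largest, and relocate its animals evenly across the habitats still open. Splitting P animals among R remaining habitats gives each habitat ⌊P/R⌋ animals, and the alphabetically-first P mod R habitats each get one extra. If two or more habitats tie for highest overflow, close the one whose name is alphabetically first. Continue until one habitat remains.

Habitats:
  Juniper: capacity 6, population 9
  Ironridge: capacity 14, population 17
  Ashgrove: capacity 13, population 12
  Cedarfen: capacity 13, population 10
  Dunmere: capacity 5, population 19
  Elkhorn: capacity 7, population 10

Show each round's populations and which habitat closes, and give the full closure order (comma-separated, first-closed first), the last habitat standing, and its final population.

Round 1: Ashgrove=12 Cedarfen=10 Dunmere=19 Elkhorn=10 Ironridge=17 Juniper=9 → close Dunmere (overflow 14)
  19÷5 = 3 each, +1 to first 4
Round 2: Ashgrove=16 Cedarfen=14 Elkhorn=14 Ironridge=21 Juniper=12 → close Elkhorn (overflow 7)
  14÷4 = 3 each, +1 to first 2
Round 3: Ashgrove=20 Cedarfen=18 Ironridge=24 Juniper=15 → close Ironridge (overflow 10)
  24÷3 = 8 each, +1 to first 0
Round 4: Ashgrove=28 Cedarfen=26 Juniper=23 → close Juniper (overflow 17)
  23÷2 = 11 each, +1 to first 1
Round 5: Ashgrove=40 Cedarfen=37 → close Ashgrove (overflow 27)
  40÷1 = 40 each, +1 to first 0

Closure order: Dunmere, Elkhorn, Ironridge, Juniper, Ashgrove
Last habitat: Cedarfen with 77 animals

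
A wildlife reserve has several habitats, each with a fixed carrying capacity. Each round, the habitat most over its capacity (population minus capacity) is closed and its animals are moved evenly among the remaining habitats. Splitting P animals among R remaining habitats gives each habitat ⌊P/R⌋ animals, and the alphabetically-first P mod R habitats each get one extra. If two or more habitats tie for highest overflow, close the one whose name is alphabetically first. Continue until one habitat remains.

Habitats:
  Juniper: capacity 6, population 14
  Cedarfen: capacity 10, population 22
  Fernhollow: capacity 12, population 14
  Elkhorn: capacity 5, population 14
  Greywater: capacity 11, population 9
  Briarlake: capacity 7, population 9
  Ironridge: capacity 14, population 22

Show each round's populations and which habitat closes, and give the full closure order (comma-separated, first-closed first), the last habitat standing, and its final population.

Closure order: Cedarfen, Elkhorn, Ironridge, Juniper, Briarlake, Fernhollow
Last habitat: Greywater with 104 animals

Round 1: Briarlake=9 Cedarfen=22 Elkhorn=14 Fernhollow=14 Greywater=9 Ironridge=22 Juniper=14 → close Cedarfen (overflow 12)
  22÷6 = 3 each, +1 to first 4
Round 2: Briarlake=13 Elkhorn=18 Fernhollow=18 Greywater=13 Ironridge=25 Juniper=17 → close Elkhorn (overflow 13)
  18÷5 = 3 each, +1 to first 3
Round 3: Briarlake=17 Fernhollow=22 Greywater=17 Ironridge=28 Juniper=20 → close Ironridge (overflow 14)
  28÷4 = 7 each, +1 to first 0
Round 4: Briarlake=24 Fernhollow=29 Greywater=24 Juniper=27 → close Juniper (overflow 21)
  27÷3 = 9 each, +1 to first 0
Round 5: Briarlake=33 Fernhollow=38 Greywater=33 → close Briarlake (overflow 26)
  33÷2 = 16 each, +1 to first 1
Round 6: Fernhollow=55 Greywater=49 → close Fernhollow (overflow 43)
  55÷1 = 55 each, +1 to first 0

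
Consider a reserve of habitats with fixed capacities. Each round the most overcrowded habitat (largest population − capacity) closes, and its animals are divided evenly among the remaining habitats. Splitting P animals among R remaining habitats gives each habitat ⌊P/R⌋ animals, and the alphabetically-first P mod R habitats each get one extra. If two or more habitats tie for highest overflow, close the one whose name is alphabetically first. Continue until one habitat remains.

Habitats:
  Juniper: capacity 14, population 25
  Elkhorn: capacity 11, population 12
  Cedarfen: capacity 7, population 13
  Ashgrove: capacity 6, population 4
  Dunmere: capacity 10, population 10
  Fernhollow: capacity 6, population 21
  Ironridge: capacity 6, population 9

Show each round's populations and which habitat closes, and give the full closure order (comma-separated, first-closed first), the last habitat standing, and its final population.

Closure order: Fernhollow, Juniper, Cedarfen, Dunmere, Elkhorn, Ashgrove
Last habitat: Ironridge with 94 animals

Round 1: Ashgrove=4 Cedarfen=13 Dunmere=10 Elkhorn=12 Fernhollow=21 Ironridge=9 Juniper=25 → close Fernhollow (overflow 15)
  21÷6 = 3 each, +1 to first 3
Round 2: Ashgrove=8 Cedarfen=17 Dunmere=14 Elkhorn=15 Ironridge=12 Juniper=28 → close Juniper (overflow 14)
  28÷5 = 5 each, +1 to first 3
Round 3: Ashgrove=14 Cedarfen=23 Dunmere=20 Elkhorn=20 Ironridge=17 → close Cedarfen (overflow 16)
  23÷4 = 5 each, +1 to first 3
Round 4: Ashgrove=20 Dunmere=26 Elkhorn=26 Ironridge=22 → close Dunmere (overflow 16)
  26÷3 = 8 each, +1 to first 2
Round 5: Ashgrove=29 Elkhorn=35 Ironridge=30 → close Elkhorn (overflow 24)
  35÷2 = 17 each, +1 to first 1
Round 6: Ashgrove=47 Ironridge=47 → close Ashgrove (overflow 41)
  47÷1 = 47 each, +1 to first 0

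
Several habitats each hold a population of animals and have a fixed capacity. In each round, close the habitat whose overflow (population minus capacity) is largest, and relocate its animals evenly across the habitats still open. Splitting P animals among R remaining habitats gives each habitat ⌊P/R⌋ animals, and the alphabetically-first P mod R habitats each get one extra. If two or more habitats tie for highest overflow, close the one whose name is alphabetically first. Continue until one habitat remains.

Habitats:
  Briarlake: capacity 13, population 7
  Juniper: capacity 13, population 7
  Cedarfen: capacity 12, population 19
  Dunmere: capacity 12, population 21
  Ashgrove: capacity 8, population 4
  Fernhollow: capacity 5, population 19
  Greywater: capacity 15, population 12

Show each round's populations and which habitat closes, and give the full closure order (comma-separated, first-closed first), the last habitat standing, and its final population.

Round 1: Ashgrove=4 Briarlake=7 Cedarfen=19 Dunmere=21 Fernhollow=19 Greywater=12 Juniper=7 → close Fernhollow (overflow 14)
  19÷6 = 3 each, +1 to first 1
Round 2: Ashgrove=8 Briarlake=10 Cedarfen=22 Dunmere=24 Greywater=15 Juniper=10 → close Dunmere (overflow 12)
  24÷5 = 4 each, +1 to first 4
Round 3: Ashgrove=13 Briarlake=15 Cedarfen=27 Greywater=20 Juniper=14 → close Cedarfen (overflow 15)
  27÷4 = 6 each, +1 to first 3
Round 4: Ashgrove=20 Briarlake=22 Greywater=27 Juniper=20 → close Ashgrove (overflow 12)
  20÷3 = 6 each, +1 to first 2
Round 5: Briarlake=29 Greywater=34 Juniper=26 → close Greywater (overflow 19)
  34÷2 = 17 each, +1 to first 0
Round 6: Briarlake=46 Juniper=43 → close Briarlake (overflow 33)
  46÷1 = 46 each, +1 to first 0

Closure order: Fernhollow, Dunmere, Cedarfen, Ashgrove, Greywater, Briarlake
Last habitat: Juniper with 89 animals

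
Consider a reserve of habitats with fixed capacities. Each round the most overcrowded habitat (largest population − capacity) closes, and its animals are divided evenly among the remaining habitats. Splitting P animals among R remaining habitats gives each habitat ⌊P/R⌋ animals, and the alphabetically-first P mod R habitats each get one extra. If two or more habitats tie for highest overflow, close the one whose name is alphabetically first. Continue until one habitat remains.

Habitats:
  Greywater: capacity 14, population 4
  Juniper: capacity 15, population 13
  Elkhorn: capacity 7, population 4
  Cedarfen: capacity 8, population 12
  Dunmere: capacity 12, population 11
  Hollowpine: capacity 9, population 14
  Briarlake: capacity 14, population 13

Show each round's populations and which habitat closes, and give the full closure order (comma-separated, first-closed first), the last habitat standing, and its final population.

Round 1: Briarlake=13 Cedarfen=12 Dunmere=11 Elkhorn=4 Greywater=4 Hollowpine=14 Juniper=13 → close Hollowpine (overflow 5)
  14÷6 = 2 each, +1 to first 2
Round 2: Briarlake=16 Cedarfen=15 Dunmere=13 Elkhorn=6 Greywater=6 Juniper=15 → close Cedarfen (overflow 7)
  15÷5 = 3 each, +1 to first 0
Round 3: Briarlake=19 Dunmere=16 Elkhorn=9 Greywater=9 Juniper=18 → close Briarlake (overflow 5)
  19÷4 = 4 each, +1 to first 3
Round 4: Dunmere=21 Elkhorn=14 Greywater=14 Juniper=22 → close Dunmere (overflow 9)
  21÷3 = 7 each, +1 to first 0
Round 5: Elkhorn=21 Greywater=21 Juniper=29 → close Elkhorn (overflow 14)
  21÷2 = 10 each, +1 to first 1
Round 6: Greywater=32 Juniper=39 → close Juniper (overflow 24)
  39÷1 = 39 each, +1 to first 0

Closure order: Hollowpine, Cedarfen, Briarlake, Dunmere, Elkhorn, Juniper
Last habitat: Greywater with 71 animals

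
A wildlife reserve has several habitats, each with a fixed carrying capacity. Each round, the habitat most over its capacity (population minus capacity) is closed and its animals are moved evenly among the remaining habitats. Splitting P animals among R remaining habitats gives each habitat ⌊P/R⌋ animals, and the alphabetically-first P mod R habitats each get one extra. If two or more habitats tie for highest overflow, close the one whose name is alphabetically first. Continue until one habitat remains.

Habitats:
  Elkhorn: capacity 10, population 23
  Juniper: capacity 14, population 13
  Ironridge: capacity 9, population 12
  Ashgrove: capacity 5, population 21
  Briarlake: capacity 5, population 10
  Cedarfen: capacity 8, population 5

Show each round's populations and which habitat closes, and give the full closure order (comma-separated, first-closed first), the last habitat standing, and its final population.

Round 1: Ashgrove=21 Briarlake=10 Cedarfen=5 Elkhorn=23 Ironridge=12 Juniper=13 → close Ashgrove (overflow 16)
  21÷5 = 4 each, +1 to first 1
Round 2: Briarlake=15 Cedarfen=9 Elkhorn=27 Ironridge=16 Juniper=17 → close Elkhorn (overflow 17)
  27÷4 = 6 each, +1 to first 3
Round 3: Briarlake=22 Cedarfen=16 Ironridge=23 Juniper=23 → close Briarlake (overflow 17)
  22÷3 = 7 each, +1 to first 1
Round 4: Cedarfen=24 Ironridge=30 Juniper=30 → close Ironridge (overflow 21)
  30÷2 = 15 each, +1 to first 0
Round 5: Cedarfen=39 Juniper=45 → close Cedarfen (overflow 31)
  39÷1 = 39 each, +1 to first 0

Closure order: Ashgrove, Elkhorn, Briarlake, Ironridge, Cedarfen
Last habitat: Juniper with 84 animals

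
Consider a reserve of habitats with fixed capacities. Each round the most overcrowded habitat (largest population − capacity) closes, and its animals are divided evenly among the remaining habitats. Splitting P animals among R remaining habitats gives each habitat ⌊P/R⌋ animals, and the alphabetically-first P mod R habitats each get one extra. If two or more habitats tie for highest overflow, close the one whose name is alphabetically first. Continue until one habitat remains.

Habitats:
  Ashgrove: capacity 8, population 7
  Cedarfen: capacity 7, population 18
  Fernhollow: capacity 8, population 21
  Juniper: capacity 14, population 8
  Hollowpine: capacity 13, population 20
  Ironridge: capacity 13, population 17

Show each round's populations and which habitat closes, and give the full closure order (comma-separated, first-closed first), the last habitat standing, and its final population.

Round 1: Ashgrove=7 Cedarfen=18 Fernhollow=21 Hollowpine=20 Ironridge=17 Juniper=8 → close Fernhollow (overflow 13)
  21÷5 = 4 each, +1 to first 1
Round 2: Ashgrove=12 Cedarfen=22 Hollowpine=24 Ironridge=21 Juniper=12 → close Cedarfen (overflow 15)
  22÷4 = 5 each, +1 to first 2
Round 3: Ashgrove=18 Hollowpine=30 Ironridge=26 Juniper=17 → close Hollowpine (overflow 17)
  30÷3 = 10 each, +1 to first 0
Round 4: Ashgrove=28 Ironridge=36 Juniper=27 → close Ironridge (overflow 23)
  36÷2 = 18 each, +1 to first 0
Round 5: Ashgrove=46 Juniper=45 → close Ashgrove (overflow 38)
  46÷1 = 46 each, +1 to first 0

Closure order: Fernhollow, Cedarfen, Hollowpine, Ironridge, Ashgrove
Last habitat: Juniper with 91 animals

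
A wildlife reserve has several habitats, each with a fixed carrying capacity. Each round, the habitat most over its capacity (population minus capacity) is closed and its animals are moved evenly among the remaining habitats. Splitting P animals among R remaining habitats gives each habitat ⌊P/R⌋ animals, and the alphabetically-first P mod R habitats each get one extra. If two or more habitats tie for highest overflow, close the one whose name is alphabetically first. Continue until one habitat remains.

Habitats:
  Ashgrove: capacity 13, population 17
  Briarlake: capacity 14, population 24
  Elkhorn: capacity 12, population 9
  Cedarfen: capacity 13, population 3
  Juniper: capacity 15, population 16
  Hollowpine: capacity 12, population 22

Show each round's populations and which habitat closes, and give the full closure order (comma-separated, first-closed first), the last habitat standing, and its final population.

Round 1: Ashgrove=17 Briarlake=24 Cedarfen=3 Elkhorn=9 Hollowpine=22 Juniper=16 → close Briarlake (overflow 10)
  24÷5 = 4 each, +1 to first 4
Round 2: Ashgrove=22 Cedarfen=8 Elkhorn=14 Hollowpine=27 Juniper=20 → close Hollowpine (overflow 15)
  27÷4 = 6 each, +1 to first 3
Round 3: Ashgrove=29 Cedarfen=15 Elkhorn=21 Juniper=26 → close Ashgrove (overflow 16)
  29÷3 = 9 each, +1 to first 2
Round 4: Cedarfen=25 Elkhorn=31 Juniper=35 → close Juniper (overflow 20)
  35÷2 = 17 each, +1 to first 1
Round 5: Cedarfen=43 Elkhorn=48 → close Elkhorn (overflow 36)
  48÷1 = 48 each, +1 to first 0

Closure order: Briarlake, Hollowpine, Ashgrove, Juniper, Elkhorn
Last habitat: Cedarfen with 91 animals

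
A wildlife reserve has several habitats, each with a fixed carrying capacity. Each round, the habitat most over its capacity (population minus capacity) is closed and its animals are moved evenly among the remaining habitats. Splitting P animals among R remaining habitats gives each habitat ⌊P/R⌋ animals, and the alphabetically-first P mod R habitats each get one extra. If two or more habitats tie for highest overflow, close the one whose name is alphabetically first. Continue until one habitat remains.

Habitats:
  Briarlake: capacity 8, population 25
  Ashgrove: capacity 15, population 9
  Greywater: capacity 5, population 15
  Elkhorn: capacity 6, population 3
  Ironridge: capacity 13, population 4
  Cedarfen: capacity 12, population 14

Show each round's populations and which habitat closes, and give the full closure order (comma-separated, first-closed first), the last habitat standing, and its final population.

Closure order: Briarlake, Greywater, Cedarfen, Elkhorn, Ashgrove
Last habitat: Ironridge with 70 animals

Round 1: Ashgrove=9 Briarlake=25 Cedarfen=14 Elkhorn=3 Greywater=15 Ironridge=4 → close Briarlake (overflow 17)
  25÷5 = 5 each, +1 to first 0
Round 2: Ashgrove=14 Cedarfen=19 Elkhorn=8 Greywater=20 Ironridge=9 → close Greywater (overflow 15)
  20÷4 = 5 each, +1 to first 0
Round 3: Ashgrove=19 Cedarfen=24 Elkhorn=13 Ironridge=14 → close Cedarfen (overflow 12)
  24÷3 = 8 each, +1 to first 0
Round 4: Ashgrove=27 Elkhorn=21 Ironridge=22 → close Elkhorn (overflow 15)
  21÷2 = 10 each, +1 to first 1
Round 5: Ashgrove=38 Ironridge=32 → close Ashgrove (overflow 23)
  38÷1 = 38 each, +1 to first 0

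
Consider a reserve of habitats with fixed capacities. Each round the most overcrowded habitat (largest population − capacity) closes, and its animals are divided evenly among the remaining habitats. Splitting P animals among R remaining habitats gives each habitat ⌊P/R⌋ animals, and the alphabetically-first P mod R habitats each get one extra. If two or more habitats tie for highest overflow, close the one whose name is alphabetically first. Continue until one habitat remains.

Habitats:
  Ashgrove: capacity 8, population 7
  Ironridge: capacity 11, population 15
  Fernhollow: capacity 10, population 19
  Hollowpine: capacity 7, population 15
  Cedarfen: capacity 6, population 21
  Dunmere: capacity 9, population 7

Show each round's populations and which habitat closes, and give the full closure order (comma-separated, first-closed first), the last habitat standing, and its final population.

Closure order: Cedarfen, Fernhollow, Hollowpine, Ironridge, Ashgrove
Last habitat: Dunmere with 84 animals

Round 1: Ashgrove=7 Cedarfen=21 Dunmere=7 Fernhollow=19 Hollowpine=15 Ironridge=15 → close Cedarfen (overflow 15)
  21÷5 = 4 each, +1 to first 1
Round 2: Ashgrove=12 Dunmere=11 Fernhollow=23 Hollowpine=19 Ironridge=19 → close Fernhollow (overflow 13)
  23÷4 = 5 each, +1 to first 3
Round 3: Ashgrove=18 Dunmere=17 Hollowpine=25 Ironridge=24 → close Hollowpine (overflow 18)
  25÷3 = 8 each, +1 to first 1
Round 4: Ashgrove=27 Dunmere=25 Ironridge=32 → close Ironridge (overflow 21)
  32÷2 = 16 each, +1 to first 0
Round 5: Ashgrove=43 Dunmere=41 → close Ashgrove (overflow 35)
  43÷1 = 43 each, +1 to first 0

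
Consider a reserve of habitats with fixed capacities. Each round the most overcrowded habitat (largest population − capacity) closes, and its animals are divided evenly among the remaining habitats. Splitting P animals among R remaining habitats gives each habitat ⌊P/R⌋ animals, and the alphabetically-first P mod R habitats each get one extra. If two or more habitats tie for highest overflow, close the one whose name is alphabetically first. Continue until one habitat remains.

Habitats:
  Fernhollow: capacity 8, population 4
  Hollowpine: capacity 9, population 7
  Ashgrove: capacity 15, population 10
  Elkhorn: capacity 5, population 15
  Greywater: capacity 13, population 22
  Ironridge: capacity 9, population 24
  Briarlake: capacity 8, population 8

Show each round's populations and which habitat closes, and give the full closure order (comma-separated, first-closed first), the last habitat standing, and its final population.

Closure order: Ironridge, Elkhorn, Greywater, Briarlake, Hollowpine, Ashgrove
Last habitat: Fernhollow with 90 animals

Round 1: Ashgrove=10 Briarlake=8 Elkhorn=15 Fernhollow=4 Greywater=22 Hollowpine=7 Ironridge=24 → close Ironridge (overflow 15)
  24÷6 = 4 each, +1 to first 0
Round 2: Ashgrove=14 Briarlake=12 Elkhorn=19 Fernhollow=8 Greywater=26 Hollowpine=11 → close Elkhorn (overflow 14)
  19÷5 = 3 each, +1 to first 4
Round 3: Ashgrove=18 Briarlake=16 Fernhollow=12 Greywater=30 Hollowpine=14 → close Greywater (overflow 17)
  30÷4 = 7 each, +1 to first 2
Round 4: Ashgrove=26 Briarlake=24 Fernhollow=19 Hollowpine=21 → close Briarlake (overflow 16)
  24÷3 = 8 each, +1 to first 0
Round 5: Ashgrove=34 Fernhollow=27 Hollowpine=29 → close Hollowpine (overflow 20)
  29÷2 = 14 each, +1 to first 1
Round 6: Ashgrove=49 Fernhollow=41 → close Ashgrove (overflow 34)
  49÷1 = 49 each, +1 to first 0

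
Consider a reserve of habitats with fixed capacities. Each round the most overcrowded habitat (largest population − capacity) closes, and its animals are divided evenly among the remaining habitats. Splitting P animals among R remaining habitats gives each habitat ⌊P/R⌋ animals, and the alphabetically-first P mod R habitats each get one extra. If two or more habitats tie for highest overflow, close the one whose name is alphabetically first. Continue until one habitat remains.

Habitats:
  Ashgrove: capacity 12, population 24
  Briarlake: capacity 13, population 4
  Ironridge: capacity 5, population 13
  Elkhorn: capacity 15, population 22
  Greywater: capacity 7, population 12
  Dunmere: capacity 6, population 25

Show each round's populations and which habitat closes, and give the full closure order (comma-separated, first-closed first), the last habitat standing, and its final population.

Closure order: Dunmere, Ashgrove, Ironridge, Elkhorn, Greywater
Last habitat: Briarlake with 100 animals

Round 1: Ashgrove=24 Briarlake=4 Dunmere=25 Elkhorn=22 Greywater=12 Ironridge=13 → close Dunmere (overflow 19)
  25÷5 = 5 each, +1 to first 0
Round 2: Ashgrove=29 Briarlake=9 Elkhorn=27 Greywater=17 Ironridge=18 → close Ashgrove (overflow 17)
  29÷4 = 7 each, +1 to first 1
Round 3: Briarlake=17 Elkhorn=34 Greywater=24 Ironridge=25 → close Ironridge (overflow 20)
  25÷3 = 8 each, +1 to first 1
Round 4: Briarlake=26 Elkhorn=42 Greywater=32 → close Elkhorn (overflow 27)
  42÷2 = 21 each, +1 to first 0
Round 5: Briarlake=47 Greywater=53 → close Greywater (overflow 46)
  53÷1 = 53 each, +1 to first 0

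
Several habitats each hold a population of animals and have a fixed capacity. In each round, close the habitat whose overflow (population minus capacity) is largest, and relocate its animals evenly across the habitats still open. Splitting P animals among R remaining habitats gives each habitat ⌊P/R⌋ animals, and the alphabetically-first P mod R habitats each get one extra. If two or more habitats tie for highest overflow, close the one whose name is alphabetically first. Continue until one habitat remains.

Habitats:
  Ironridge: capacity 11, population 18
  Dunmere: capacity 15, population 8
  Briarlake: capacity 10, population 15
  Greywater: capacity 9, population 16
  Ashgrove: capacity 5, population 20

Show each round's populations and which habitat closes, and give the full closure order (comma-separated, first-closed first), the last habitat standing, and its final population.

Closure order: Ashgrove, Greywater, Ironridge, Briarlake
Last habitat: Dunmere with 77 animals

Round 1: Ashgrove=20 Briarlake=15 Dunmere=8 Greywater=16 Ironridge=18 → close Ashgrove (overflow 15)
  20÷4 = 5 each, +1 to first 0
Round 2: Briarlake=20 Dunmere=13 Greywater=21 Ironridge=23 → close Greywater (overflow 12)
  21÷3 = 7 each, +1 to first 0
Round 3: Briarlake=27 Dunmere=20 Ironridge=30 → close Ironridge (overflow 19)
  30÷2 = 15 each, +1 to first 0
Round 4: Briarlake=42 Dunmere=35 → close Briarlake (overflow 32)
  42÷1 = 42 each, +1 to first 0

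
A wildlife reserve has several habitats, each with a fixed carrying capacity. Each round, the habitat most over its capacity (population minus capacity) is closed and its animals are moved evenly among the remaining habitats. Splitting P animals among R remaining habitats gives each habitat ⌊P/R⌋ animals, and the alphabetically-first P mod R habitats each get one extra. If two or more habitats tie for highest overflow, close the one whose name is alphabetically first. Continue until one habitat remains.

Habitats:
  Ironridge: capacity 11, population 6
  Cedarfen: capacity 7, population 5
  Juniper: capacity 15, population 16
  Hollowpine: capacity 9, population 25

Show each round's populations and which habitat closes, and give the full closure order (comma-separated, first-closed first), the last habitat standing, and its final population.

Round 1: Cedarfen=5 Hollowpine=25 Ironridge=6 Juniper=16 → close Hollowpine (overflow 16)
  25÷3 = 8 each, +1 to first 1
Round 2: Cedarfen=14 Ironridge=14 Juniper=24 → close Juniper (overflow 9)
  24÷2 = 12 each, +1 to first 0
Round 3: Cedarfen=26 Ironridge=26 → close Cedarfen (overflow 19)
  26÷1 = 26 each, +1 to first 0

Closure order: Hollowpine, Juniper, Cedarfen
Last habitat: Ironridge with 52 animals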